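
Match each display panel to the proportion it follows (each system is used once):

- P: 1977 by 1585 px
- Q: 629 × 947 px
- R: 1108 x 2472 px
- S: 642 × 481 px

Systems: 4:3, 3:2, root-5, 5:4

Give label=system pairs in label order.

P=5:4, Q=3:2, R=root-5, S=4:3

P = 1977/1585 ≈ 1.247 → 5:4 (1.250)
Q = 947/629 ≈ 1.506 → 3:2 (1.500)
R = 2472/1108 ≈ 2.231 → root-5 (2.236)
S = 642/481 ≈ 1.335 → 4:3 (1.333)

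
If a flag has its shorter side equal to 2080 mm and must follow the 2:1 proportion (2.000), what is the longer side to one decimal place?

4160.0 mm

2:1 = 2.00000.
Longer side = 2080 × 2.00000 ≈ 4160.000 → 4160.0 mm.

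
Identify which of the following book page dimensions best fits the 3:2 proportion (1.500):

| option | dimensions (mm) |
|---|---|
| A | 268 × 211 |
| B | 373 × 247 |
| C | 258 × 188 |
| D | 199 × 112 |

B

Target 3:2 ≈ 1.500.
A: 1.270 (Δ0.230)  B: 1.510 (Δ0.010)  C: 1.372 (Δ0.128)  D: 1.777 (Δ0.277)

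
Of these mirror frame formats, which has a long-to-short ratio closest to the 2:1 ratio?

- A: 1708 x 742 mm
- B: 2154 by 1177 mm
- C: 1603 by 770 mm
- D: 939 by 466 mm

Target 2:1 ≈ 2.000.
A: 2.302 (Δ0.302)  B: 1.830 (Δ0.170)  C: 2.082 (Δ0.082)  D: 2.015 (Δ0.015)

D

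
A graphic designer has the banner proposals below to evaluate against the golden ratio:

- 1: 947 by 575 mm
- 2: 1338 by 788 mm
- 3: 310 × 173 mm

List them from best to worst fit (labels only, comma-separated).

1, 2, 3

1: 947/575 ≈ 1.647 → |1.647 − 1.618| = 0.029
2: 1338/788 ≈ 1.698 → |1.698 − 1.618| = 0.080
3: 310/173 ≈ 1.792 → |1.792 − 1.618| = 0.174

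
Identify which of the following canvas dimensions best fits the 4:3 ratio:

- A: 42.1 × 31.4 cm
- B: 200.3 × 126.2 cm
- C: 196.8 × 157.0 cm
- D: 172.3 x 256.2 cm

Ratios (long/short): A ≈ 1.341; B ≈ 1.587; C ≈ 1.254; D ≈ 1.487.
4:3 ≈ 1.333; option A is nearest (Δ 0.008).

A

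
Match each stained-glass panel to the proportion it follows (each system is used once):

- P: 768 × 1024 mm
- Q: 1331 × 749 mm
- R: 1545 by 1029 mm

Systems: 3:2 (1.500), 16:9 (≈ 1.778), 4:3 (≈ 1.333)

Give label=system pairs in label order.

P=4:3, Q=16:9, R=3:2

P = 1024/768 ≈ 1.333 → 4:3 (1.333)
Q = 1331/749 ≈ 1.777 → 16:9 (1.778)
R = 1545/1029 ≈ 1.501 → 3:2 (1.500)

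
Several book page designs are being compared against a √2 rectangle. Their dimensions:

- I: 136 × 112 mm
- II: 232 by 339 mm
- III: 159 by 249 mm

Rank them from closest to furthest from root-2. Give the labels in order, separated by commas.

I: 136/112 ≈ 1.214 → |1.214 − 1.414| = 0.200
II: 339/232 ≈ 1.461 → |1.461 − 1.414| = 0.047
III: 249/159 ≈ 1.566 → |1.566 − 1.414| = 0.152

II, III, I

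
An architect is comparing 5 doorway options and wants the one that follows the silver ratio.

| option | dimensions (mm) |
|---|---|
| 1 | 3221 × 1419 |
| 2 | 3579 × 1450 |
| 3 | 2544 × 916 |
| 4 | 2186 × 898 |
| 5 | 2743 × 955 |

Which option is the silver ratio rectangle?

4

Target silver ratio ≈ 2.414.
1: 2.270 (Δ0.144)  2: 2.468 (Δ0.054)  3: 2.777 (Δ0.363)  4: 2.434 (Δ0.020)  5: 2.872 (Δ0.458)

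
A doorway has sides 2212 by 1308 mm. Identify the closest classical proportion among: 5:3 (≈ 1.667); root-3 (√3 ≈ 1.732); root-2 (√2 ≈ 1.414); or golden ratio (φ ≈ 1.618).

Ratio = 2212 / 1308 ≈ 1.691.
Distances: 5:3 1.667 (Δ 0.024); root-3 1.732 (Δ 0.041); root-2 1.414 (Δ 0.277); golden ratio 1.618 (Δ 0.073).

5:3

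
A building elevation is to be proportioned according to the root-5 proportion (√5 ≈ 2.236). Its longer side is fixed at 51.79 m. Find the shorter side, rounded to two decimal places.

root-5 ≈ 2.23607.
Shorter side = 51.79 ÷ 2.23607 ≈ 23.1612 → 23.16 m.

23.16 m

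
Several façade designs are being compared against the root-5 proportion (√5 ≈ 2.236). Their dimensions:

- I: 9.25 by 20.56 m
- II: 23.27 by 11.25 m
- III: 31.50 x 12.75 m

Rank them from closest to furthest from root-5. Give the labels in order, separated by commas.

I: 20.56/9.25 ≈ 2.223 → |2.223 − 2.236| = 0.013
II: 23.27/11.25 ≈ 2.068 → |2.068 − 2.236| = 0.168
III: 31.50/12.75 ≈ 2.471 → |2.471 − 2.236| = 0.235

I, II, III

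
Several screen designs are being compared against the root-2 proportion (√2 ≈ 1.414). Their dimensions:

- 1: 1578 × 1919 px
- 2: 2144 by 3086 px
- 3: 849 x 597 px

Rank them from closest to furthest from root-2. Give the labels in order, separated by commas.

1: 1919/1578 ≈ 1.216 → |1.216 − 1.414| = 0.198
2: 3086/2144 ≈ 1.439 → |1.439 − 1.414| = 0.025
3: 849/597 ≈ 1.422 → |1.422 − 1.414| = 0.008

3, 2, 1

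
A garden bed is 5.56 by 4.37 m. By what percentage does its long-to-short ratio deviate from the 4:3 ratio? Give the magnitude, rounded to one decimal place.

4.6%

Ratio = 5.56 / 4.37 ≈ 1.2723.
Ideal 4:3 ≈ 1.3333. |1.2723 − 1.3333| / 1.3333 ≈ 4.58% → 4.6%.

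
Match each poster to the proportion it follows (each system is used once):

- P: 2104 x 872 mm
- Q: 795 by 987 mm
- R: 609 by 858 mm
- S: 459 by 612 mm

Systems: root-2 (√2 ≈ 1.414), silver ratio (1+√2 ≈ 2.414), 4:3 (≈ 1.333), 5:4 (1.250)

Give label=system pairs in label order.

P=silver ratio, Q=5:4, R=root-2, S=4:3

Ratios: P ≈ 2.413; Q ≈ 1.242; R ≈ 1.409; S ≈ 1.333.
Targets: root-2 ≈ 1.414; silver ratio ≈ 2.414; 4:3 ≈ 1.333; 5:4 ≈ 1.250.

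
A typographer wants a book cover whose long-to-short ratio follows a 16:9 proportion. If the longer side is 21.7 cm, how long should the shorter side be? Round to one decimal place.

12.2 cm

16:9 ≈ 1.77778.
Shorter side = 21.7 ÷ 1.77778 ≈ 12.206 → 12.2 cm.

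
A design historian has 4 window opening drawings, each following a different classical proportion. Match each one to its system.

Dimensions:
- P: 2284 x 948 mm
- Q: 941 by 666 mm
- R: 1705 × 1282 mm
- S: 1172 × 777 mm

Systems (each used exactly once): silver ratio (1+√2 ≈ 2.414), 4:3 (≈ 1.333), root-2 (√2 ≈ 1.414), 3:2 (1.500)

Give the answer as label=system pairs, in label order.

P=silver ratio, Q=root-2, R=4:3, S=3:2

Ratios: P ≈ 2.409; Q ≈ 1.413; R ≈ 1.330; S ≈ 1.508.
Targets: silver ratio ≈ 2.414; 4:3 ≈ 1.333; root-2 ≈ 1.414; 3:2 ≈ 1.500.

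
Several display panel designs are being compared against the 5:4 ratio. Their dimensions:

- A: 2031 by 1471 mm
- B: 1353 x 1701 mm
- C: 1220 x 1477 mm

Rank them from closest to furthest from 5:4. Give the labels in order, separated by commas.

B, C, A

Ratios: A = 2031 / 1471 ≈ 1.381; B = 1701 / 1353 ≈ 1.257; C = 1477 / 1220 ≈ 1.211.
|Δ from 1.250|: A 0.131; B 0.007; C 0.039.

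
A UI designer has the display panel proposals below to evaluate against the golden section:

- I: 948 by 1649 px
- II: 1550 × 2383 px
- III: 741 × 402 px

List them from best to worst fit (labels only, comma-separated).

II, I, III

Ratios: I = 1649 / 948 ≈ 1.739; II = 2383 / 1550 ≈ 1.537; III = 741 / 402 ≈ 1.843.
|Δ from 1.618|: I 0.121; II 0.081; III 0.225.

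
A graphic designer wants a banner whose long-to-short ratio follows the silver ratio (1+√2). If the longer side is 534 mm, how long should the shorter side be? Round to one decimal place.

silver ratio ≈ 2.41421.
Shorter side = 534 ÷ 2.41421 ≈ 221.190 → 221.2 mm.

221.2 mm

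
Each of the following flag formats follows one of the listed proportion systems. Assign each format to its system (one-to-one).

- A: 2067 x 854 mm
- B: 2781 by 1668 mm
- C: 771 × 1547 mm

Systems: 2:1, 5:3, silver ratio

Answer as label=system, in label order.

A=silver ratio, B=5:3, C=2:1

Ratios: A ≈ 2.420; B ≈ 1.667; C ≈ 2.006.
Targets: 2:1 ≈ 2.000; 5:3 ≈ 1.667; silver ratio ≈ 2.414.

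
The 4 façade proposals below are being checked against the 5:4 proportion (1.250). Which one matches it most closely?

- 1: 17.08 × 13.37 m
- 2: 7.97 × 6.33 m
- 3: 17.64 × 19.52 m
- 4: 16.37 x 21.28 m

Ratios (long/short): 1 ≈ 1.277; 2 ≈ 1.259; 3 ≈ 1.107; 4 ≈ 1.300.
5:4 ≈ 1.250; option 2 is nearest (Δ 0.009).

2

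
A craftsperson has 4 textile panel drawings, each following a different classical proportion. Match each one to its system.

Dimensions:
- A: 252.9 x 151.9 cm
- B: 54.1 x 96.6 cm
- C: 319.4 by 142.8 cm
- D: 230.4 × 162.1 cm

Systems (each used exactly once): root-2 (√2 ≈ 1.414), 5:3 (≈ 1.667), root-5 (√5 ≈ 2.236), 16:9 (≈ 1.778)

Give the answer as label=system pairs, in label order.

A=5:3, B=16:9, C=root-5, D=root-2

Ratios: A ≈ 1.665; B ≈ 1.786; C ≈ 2.237; D ≈ 1.421.
Targets: root-2 ≈ 1.414; 5:3 ≈ 1.667; root-5 ≈ 2.236; 16:9 ≈ 1.778.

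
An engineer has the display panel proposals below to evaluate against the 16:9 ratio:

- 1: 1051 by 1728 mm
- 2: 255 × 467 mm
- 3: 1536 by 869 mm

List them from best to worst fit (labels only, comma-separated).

1: 1728/1051 ≈ 1.644 → |1.644 − 1.778| = 0.134
2: 467/255 ≈ 1.831 → |1.831 − 1.778| = 0.053
3: 1536/869 ≈ 1.768 → |1.768 − 1.778| = 0.010

3, 2, 1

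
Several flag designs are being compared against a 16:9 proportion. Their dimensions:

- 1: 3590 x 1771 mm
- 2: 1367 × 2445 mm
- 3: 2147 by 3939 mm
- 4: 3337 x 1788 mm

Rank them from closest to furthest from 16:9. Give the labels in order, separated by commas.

1: 3590/1771 ≈ 2.027 → |2.027 − 1.778| = 0.249
2: 2445/1367 ≈ 1.789 → |1.789 − 1.778| = 0.011
3: 3939/2147 ≈ 1.835 → |1.835 − 1.778| = 0.057
4: 3337/1788 ≈ 1.866 → |1.866 − 1.778| = 0.088

2, 3, 4, 1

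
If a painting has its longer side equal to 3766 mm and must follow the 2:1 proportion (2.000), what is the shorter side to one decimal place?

2:1 = 2.00000.
Shorter side = 3766 ÷ 2.00000 ≈ 1883.000 → 1883.0 mm.

1883.0 mm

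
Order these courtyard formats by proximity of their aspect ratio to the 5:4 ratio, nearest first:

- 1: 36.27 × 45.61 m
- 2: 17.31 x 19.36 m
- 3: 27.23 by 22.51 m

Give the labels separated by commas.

1, 3, 2

Ratios: 1 = 45.61 / 36.27 ≈ 1.258; 2 = 19.36 / 17.31 ≈ 1.118; 3 = 27.23 / 22.51 ≈ 1.210.
|Δ from 1.250|: 1 0.008; 2 0.132; 3 0.040.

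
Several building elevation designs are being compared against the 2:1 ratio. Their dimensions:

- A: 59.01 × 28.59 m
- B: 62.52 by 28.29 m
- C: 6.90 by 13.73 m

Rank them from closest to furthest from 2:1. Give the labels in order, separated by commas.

C, A, B

Ratios: A = 59.01 / 28.59 ≈ 2.064; B = 62.52 / 28.29 ≈ 2.210; C = 13.73 / 6.90 ≈ 1.990.
|Δ from 2.000|: A 0.064; B 0.210; C 0.010.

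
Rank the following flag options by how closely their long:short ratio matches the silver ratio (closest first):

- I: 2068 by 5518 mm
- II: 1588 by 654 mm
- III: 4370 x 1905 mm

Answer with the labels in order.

Ratios: I = 5518 / 2068 ≈ 2.668; II = 1588 / 654 ≈ 2.428; III = 4370 / 1905 ≈ 2.294.
|Δ from 2.414|: I 0.254; II 0.014; III 0.120.

II, III, I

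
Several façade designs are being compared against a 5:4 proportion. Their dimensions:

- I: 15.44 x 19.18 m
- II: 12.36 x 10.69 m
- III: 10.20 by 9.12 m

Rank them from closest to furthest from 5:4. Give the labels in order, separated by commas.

I, II, III

Ratios: I = 19.18 / 15.44 ≈ 1.242; II = 12.36 / 10.69 ≈ 1.156; III = 10.20 / 9.12 ≈ 1.118.
|Δ from 1.250|: I 0.008; II 0.094; III 0.132.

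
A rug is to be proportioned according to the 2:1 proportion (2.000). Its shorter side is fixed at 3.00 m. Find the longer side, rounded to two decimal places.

2:1 = 2.00000.
Longer side = 3.00 × 2.00000 ≈ 6.0000 → 6.00 m.

6.00 m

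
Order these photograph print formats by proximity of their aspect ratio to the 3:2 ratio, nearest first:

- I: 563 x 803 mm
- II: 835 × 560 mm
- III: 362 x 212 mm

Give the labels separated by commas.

Ratios: I = 803 / 563 ≈ 1.426; II = 835 / 560 ≈ 1.491; III = 362 / 212 ≈ 1.708.
|Δ from 1.500|: I 0.074; II 0.009; III 0.208.

II, I, III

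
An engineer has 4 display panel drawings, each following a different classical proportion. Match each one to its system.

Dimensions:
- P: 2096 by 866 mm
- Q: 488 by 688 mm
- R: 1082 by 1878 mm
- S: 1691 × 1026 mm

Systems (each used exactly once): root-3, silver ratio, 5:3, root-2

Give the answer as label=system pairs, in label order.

P = 2096/866 ≈ 2.420 → silver ratio (2.414)
Q = 688/488 ≈ 1.410 → root-2 (1.414)
R = 1878/1082 ≈ 1.736 → root-3 (1.732)
S = 1691/1026 ≈ 1.648 → 5:3 (1.667)

P=silver ratio, Q=root-2, R=root-3, S=5:3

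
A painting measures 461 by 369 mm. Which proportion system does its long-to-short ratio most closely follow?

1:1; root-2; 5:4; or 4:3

5:4

Ratio = 461 / 369 ≈ 1.249.
Distances: 1:1 1.000 (Δ 0.249); root-2 1.414 (Δ 0.165); 5:4 1.250 (Δ 0.001); 4:3 1.333 (Δ 0.084).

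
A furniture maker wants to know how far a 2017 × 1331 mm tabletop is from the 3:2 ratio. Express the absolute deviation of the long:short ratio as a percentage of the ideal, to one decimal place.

Ratio = 2017 / 1331 ≈ 1.5154.
Ideal 3:2 = 1.5000. |1.5154 − 1.5000| / 1.5000 ≈ 1.03% → 1.0%.

1.0%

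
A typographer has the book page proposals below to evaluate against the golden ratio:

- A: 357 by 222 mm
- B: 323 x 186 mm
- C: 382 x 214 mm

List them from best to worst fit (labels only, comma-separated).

A, B, C

Ratios: A = 357 / 222 ≈ 1.608; B = 323 / 186 ≈ 1.737; C = 382 / 214 ≈ 1.785.
|Δ from 1.618|: A 0.010; B 0.119; C 0.167.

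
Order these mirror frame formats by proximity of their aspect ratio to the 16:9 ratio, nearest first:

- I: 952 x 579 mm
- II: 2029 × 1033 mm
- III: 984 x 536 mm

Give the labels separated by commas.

I: 952/579 ≈ 1.644 → |1.644 − 1.778| = 0.134
II: 2029/1033 ≈ 1.964 → |1.964 − 1.778| = 0.186
III: 984/536 ≈ 1.836 → |1.836 − 1.778| = 0.058

III, I, II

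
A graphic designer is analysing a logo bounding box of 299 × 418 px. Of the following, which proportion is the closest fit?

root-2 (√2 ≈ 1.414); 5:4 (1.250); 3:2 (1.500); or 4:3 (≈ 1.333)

418/299 ≈ 1.398. Nearest candidates are root-2 (1.414, off by 0.016) and 4:3 (1.333, off by 0.065).

root-2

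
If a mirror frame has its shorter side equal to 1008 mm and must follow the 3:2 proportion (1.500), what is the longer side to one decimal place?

3:2 = 1.50000.
Longer side = 1008 × 1.50000 ≈ 1512.000 → 1512.0 mm.

1512.0 mm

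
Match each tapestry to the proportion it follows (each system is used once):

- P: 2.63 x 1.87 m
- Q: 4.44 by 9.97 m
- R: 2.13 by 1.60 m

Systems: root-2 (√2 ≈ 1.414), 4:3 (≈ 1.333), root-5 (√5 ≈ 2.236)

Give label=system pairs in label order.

P=root-2, Q=root-5, R=4:3

P = 2.63/1.87 ≈ 1.406 → root-2 (1.414)
Q = 9.97/4.44 ≈ 2.245 → root-5 (2.236)
R = 2.13/1.60 ≈ 1.331 → 4:3 (1.333)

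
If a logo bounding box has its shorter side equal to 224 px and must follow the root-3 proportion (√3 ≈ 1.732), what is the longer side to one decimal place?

root-3 ≈ 1.73205.
Longer side = 224 × 1.73205 ≈ 387.979 → 388.0 px.

388.0 px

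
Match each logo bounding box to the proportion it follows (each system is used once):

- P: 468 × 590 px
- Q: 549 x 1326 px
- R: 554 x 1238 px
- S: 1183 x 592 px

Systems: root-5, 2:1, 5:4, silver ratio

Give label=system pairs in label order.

P=5:4, Q=silver ratio, R=root-5, S=2:1

Ratios: P ≈ 1.261; Q ≈ 2.415; R ≈ 2.235; S ≈ 1.998.
Targets: root-5 ≈ 2.236; 2:1 ≈ 2.000; 5:4 ≈ 1.250; silver ratio ≈ 2.414.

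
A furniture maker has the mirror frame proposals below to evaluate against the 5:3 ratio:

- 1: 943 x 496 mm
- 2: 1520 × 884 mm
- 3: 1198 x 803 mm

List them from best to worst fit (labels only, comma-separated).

2, 3, 1

Ratios: 1 = 943 / 496 ≈ 1.901; 2 = 1520 / 884 ≈ 1.719; 3 = 1198 / 803 ≈ 1.492.
|Δ from 1.667|: 1 0.234; 2 0.052; 3 0.175.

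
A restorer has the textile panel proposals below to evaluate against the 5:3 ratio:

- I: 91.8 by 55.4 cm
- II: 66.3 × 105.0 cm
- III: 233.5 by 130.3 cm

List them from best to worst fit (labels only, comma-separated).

I, II, III

Ratios: I = 91.8 / 55.4 ≈ 1.657; II = 105.0 / 66.3 ≈ 1.584; III = 233.5 / 130.3 ≈ 1.792.
|Δ from 1.667|: I 0.010; II 0.083; III 0.125.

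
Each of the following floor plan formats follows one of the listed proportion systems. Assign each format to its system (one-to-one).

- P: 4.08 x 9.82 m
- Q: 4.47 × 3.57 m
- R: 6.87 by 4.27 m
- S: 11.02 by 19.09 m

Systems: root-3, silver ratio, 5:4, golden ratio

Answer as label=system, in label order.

Ratios: P ≈ 2.407; Q ≈ 1.252; R ≈ 1.609; S ≈ 1.732.
Targets: root-3 ≈ 1.732; silver ratio ≈ 2.414; 5:4 ≈ 1.250; golden ratio ≈ 1.618.

P=silver ratio, Q=5:4, R=golden ratio, S=root-3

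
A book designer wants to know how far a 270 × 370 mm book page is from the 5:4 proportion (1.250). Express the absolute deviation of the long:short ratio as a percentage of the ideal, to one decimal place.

9.6%

Ratio = 370 / 270 ≈ 1.3704.
Ideal 5:4 = 1.2500. |1.3704 − 1.2500| / 1.2500 ≈ 9.63% → 9.6%.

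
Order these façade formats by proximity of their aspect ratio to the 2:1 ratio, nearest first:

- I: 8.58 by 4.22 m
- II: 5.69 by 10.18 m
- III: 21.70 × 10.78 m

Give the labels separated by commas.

III, I, II

I: 8.58/4.22 ≈ 2.033 → |2.033 − 2.000| = 0.033
II: 10.18/5.69 ≈ 1.789 → |1.789 − 2.000| = 0.211
III: 21.70/10.78 ≈ 2.013 → |2.013 − 2.000| = 0.013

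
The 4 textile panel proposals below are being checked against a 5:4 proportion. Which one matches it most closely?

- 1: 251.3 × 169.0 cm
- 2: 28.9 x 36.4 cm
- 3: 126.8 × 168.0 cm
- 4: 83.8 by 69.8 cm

2

Target 5:4 ≈ 1.250.
1: 1.487 (Δ0.237)  2: 1.260 (Δ0.010)  3: 1.325 (Δ0.075)  4: 1.201 (Δ0.049)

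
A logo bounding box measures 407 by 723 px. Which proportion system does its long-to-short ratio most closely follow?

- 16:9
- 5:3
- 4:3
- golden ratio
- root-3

16:9

723/407 ≈ 1.776. Nearest candidates are 16:9 (1.778, off by 0.002) and root-3 (1.732, off by 0.044).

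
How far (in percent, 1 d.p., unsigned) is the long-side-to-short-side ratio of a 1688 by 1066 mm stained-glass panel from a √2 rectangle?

12.0%

Ratio = 1688 / 1066 ≈ 1.5835.
Ideal root-2 ≈ 1.4142. |1.5835 − 1.4142| / 1.4142 ≈ 11.97% → 12.0%.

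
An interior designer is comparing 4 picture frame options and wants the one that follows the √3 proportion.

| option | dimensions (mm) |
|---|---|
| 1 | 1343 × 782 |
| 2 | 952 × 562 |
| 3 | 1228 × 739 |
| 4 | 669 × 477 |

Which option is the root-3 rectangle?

Target root-3 ≈ 1.732.
1: 1.717 (Δ0.015)  2: 1.694 (Δ0.038)  3: 1.662 (Δ0.070)  4: 1.403 (Δ0.329)

1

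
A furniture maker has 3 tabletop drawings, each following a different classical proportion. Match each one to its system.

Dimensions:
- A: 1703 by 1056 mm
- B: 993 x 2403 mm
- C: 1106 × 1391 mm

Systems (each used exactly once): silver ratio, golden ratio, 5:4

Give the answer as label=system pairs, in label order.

A=golden ratio, B=silver ratio, C=5:4

A = 1703/1056 ≈ 1.613 → golden ratio (1.618)
B = 2403/993 ≈ 2.420 → silver ratio (2.414)
C = 1391/1106 ≈ 1.258 → 5:4 (1.250)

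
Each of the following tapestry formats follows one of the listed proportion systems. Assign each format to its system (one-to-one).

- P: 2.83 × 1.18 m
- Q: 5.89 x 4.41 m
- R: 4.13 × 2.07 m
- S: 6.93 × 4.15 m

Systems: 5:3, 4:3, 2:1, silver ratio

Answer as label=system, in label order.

P=silver ratio, Q=4:3, R=2:1, S=5:3

P = 2.83/1.18 ≈ 2.398 → silver ratio (2.414)
Q = 5.89/4.41 ≈ 1.336 → 4:3 (1.333)
R = 4.13/2.07 ≈ 1.995 → 2:1 (2.000)
S = 6.93/4.15 ≈ 1.670 → 5:3 (1.667)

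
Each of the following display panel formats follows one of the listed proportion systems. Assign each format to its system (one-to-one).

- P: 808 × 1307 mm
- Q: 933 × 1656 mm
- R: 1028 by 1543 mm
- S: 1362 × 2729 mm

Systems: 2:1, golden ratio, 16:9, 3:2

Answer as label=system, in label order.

P=golden ratio, Q=16:9, R=3:2, S=2:1

Ratios: P ≈ 1.618; Q ≈ 1.775; R ≈ 1.501; S ≈ 2.004.
Targets: 2:1 ≈ 2.000; golden ratio ≈ 1.618; 16:9 ≈ 1.778; 3:2 ≈ 1.500.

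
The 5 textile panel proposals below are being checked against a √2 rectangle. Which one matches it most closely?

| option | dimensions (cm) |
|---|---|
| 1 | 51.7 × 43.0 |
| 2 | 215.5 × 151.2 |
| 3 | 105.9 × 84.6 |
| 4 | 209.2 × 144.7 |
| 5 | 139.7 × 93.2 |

2

Target root-2 ≈ 1.414.
1: 1.202 (Δ0.212)  2: 1.425 (Δ0.011)  3: 1.252 (Δ0.162)  4: 1.446 (Δ0.032)  5: 1.499 (Δ0.085)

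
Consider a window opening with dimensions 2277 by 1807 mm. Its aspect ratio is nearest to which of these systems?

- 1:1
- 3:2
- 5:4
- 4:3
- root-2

Ratio = 2277 / 1807 ≈ 1.260.
Distances: 1:1 1.000 (Δ 0.260); 3:2 1.500 (Δ 0.240); 5:4 1.250 (Δ 0.010); 4:3 1.333 (Δ 0.073); root-2 1.414 (Δ 0.154).

5:4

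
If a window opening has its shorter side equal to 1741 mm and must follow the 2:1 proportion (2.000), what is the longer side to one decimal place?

3482.0 mm

2:1 = 2.00000.
Longer side = 1741 × 2.00000 ≈ 3482.000 → 3482.0 mm.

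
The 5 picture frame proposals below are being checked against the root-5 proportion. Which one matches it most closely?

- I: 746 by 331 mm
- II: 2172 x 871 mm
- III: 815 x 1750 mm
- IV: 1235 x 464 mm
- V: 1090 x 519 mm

I

Target root-5 ≈ 2.236.
I: 2.254 (Δ0.018)  II: 2.494 (Δ0.258)  III: 2.147 (Δ0.089)  IV: 2.662 (Δ0.426)  V: 2.100 (Δ0.136)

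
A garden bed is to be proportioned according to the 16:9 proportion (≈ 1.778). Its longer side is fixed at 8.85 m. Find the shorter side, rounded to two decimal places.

16:9 ≈ 1.77778.
Shorter side = 8.85 ÷ 1.77778 ≈ 4.9781 → 4.98 m.

4.98 m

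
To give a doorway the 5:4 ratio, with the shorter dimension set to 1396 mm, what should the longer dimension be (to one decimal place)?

1745.0 mm

5:4 = 1.25000.
Longer side = 1396 × 1.25000 ≈ 1745.000 → 1745.0 mm.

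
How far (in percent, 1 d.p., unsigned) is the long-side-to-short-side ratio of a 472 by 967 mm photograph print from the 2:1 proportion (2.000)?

2.4%

Ratio = 967 / 472 ≈ 2.0487.
Ideal 2:1 = 2.0000. |2.0487 − 2.0000| / 2.0000 ≈ 2.44% → 2.4%.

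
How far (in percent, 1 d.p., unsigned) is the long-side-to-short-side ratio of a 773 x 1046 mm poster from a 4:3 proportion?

1.5%

Ratio = 1046 / 773 ≈ 1.3532.
Ideal 4:3 ≈ 1.3333. |1.3532 − 1.3333| / 1.3333 ≈ 1.49% → 1.5%.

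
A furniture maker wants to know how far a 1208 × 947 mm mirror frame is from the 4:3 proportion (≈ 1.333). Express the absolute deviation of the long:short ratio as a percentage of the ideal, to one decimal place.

4.3%

Ratio = 1208 / 947 ≈ 1.2756.
Ideal 4:3 ≈ 1.3333. |1.2756 − 1.3333| / 1.3333 ≈ 4.33% → 4.3%.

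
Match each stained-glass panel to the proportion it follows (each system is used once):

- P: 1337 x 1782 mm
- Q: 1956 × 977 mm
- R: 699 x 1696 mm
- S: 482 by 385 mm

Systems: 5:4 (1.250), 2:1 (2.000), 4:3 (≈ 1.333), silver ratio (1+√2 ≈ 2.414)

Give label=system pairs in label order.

P=4:3, Q=2:1, R=silver ratio, S=5:4

Ratios: P ≈ 1.333; Q ≈ 2.002; R ≈ 2.426; S ≈ 1.252.
Targets: 5:4 ≈ 1.250; 2:1 ≈ 2.000; 4:3 ≈ 1.333; silver ratio ≈ 2.414.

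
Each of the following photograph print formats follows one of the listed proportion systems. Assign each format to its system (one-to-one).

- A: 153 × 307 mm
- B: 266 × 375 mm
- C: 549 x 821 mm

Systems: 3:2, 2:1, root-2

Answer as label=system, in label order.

A = 307/153 ≈ 2.007 → 2:1 (2.000)
B = 375/266 ≈ 1.410 → root-2 (1.414)
C = 821/549 ≈ 1.495 → 3:2 (1.500)

A=2:1, B=root-2, C=3:2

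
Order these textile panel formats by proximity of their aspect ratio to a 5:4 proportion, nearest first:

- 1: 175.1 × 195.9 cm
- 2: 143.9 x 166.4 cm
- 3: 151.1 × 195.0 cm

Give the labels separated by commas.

Ratios: 1 = 195.9 / 175.1 ≈ 1.119; 2 = 166.4 / 143.9 ≈ 1.156; 3 = 195.0 / 151.1 ≈ 1.291.
|Δ from 1.250|: 1 0.131; 2 0.094; 3 0.041.

3, 2, 1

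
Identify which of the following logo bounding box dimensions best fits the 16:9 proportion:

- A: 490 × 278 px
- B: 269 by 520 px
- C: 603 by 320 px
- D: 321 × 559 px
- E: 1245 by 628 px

A

Ratios (long/short): A ≈ 1.763; B ≈ 1.933; C ≈ 1.884; D ≈ 1.741; E ≈ 1.982.
16:9 ≈ 1.778; option A is nearest (Δ 0.015).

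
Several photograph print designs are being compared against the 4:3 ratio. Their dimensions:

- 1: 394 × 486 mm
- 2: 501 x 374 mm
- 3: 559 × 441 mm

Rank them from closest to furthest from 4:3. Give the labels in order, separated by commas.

2, 3, 1

Ratios: 1 = 486 / 394 ≈ 1.234; 2 = 501 / 374 ≈ 1.340; 3 = 559 / 441 ≈ 1.268.
|Δ from 1.333|: 1 0.099; 2 0.007; 3 0.065.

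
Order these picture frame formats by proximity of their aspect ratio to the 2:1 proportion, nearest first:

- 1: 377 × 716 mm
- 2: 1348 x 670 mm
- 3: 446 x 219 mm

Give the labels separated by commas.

1: 716/377 ≈ 1.899 → |1.899 − 2.000| = 0.101
2: 1348/670 ≈ 2.012 → |2.012 − 2.000| = 0.012
3: 446/219 ≈ 2.037 → |2.037 − 2.000| = 0.037

2, 3, 1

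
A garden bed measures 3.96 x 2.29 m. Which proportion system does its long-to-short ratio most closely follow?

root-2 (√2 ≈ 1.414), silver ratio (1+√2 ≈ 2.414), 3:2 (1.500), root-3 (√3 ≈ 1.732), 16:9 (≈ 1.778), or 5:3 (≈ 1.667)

Ratio = 3.96 / 2.29 ≈ 1.729.
Distances: root-2 1.414 (Δ 0.315); silver ratio 2.414 (Δ 0.685); 3:2 1.500 (Δ 0.229); root-3 1.732 (Δ 0.003); 16:9 1.778 (Δ 0.049); 5:3 1.667 (Δ 0.062).

root-3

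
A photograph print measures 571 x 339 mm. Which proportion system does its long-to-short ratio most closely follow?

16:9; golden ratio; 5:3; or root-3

5:3

571/339 ≈ 1.684. Nearest candidates are 5:3 (1.667, off by 0.017) and root-3 (1.732, off by 0.048).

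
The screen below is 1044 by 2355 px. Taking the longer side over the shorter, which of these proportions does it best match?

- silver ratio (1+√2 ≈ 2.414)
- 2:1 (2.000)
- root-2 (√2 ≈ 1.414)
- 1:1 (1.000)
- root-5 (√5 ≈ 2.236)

Ratio = 2355 / 1044 ≈ 2.256.
Distances: silver ratio 2.414 (Δ 0.158); 2:1 2.000 (Δ 0.256); root-2 1.414 (Δ 0.842); 1:1 1.000 (Δ 1.256); root-5 2.236 (Δ 0.020).

root-5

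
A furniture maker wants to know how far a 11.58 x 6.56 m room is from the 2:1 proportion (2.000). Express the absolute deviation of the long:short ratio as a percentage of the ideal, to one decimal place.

Ratio = 11.58 / 6.56 ≈ 1.7652.
Ideal 2:1 = 2.0000. |1.7652 − 2.0000| / 2.0000 ≈ 11.74% → 11.7%.

11.7%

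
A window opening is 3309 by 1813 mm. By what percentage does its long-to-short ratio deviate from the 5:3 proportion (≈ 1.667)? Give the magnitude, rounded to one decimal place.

Ratio = 3309 / 1813 ≈ 1.8252.
Ideal 5:3 ≈ 1.6667. |1.8252 − 1.6667| / 1.6667 ≈ 9.51% → 9.5%.

9.5%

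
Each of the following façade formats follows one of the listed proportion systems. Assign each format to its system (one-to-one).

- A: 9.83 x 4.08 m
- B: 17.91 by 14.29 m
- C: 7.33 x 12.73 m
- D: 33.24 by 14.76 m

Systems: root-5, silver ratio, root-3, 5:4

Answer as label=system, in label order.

Ratios: A ≈ 2.409; B ≈ 1.253; C ≈ 1.737; D ≈ 2.252.
Targets: root-5 ≈ 2.236; silver ratio ≈ 2.414; root-3 ≈ 1.732; 5:4 ≈ 1.250.

A=silver ratio, B=5:4, C=root-3, D=root-5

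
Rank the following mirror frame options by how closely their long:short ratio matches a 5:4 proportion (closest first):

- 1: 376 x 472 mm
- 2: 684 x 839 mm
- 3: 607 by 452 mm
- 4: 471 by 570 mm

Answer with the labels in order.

Ratios: 1 = 472 / 376 ≈ 1.255; 2 = 839 / 684 ≈ 1.227; 3 = 607 / 452 ≈ 1.343; 4 = 570 / 471 ≈ 1.210.
|Δ from 1.250|: 1 0.005; 2 0.023; 3 0.093; 4 0.040.

1, 2, 4, 3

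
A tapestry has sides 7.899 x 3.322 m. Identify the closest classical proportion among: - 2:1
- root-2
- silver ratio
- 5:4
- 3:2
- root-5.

7.899/3.322 ≈ 2.378. Nearest candidates are silver ratio (2.414, off by 0.036) and root-5 (2.236, off by 0.142).

silver ratio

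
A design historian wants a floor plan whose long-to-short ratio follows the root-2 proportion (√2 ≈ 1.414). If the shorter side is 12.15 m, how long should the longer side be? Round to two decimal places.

root-2 ≈ 1.41421.
Longer side = 12.15 × 1.41421 ≈ 17.1827 → 17.18 m.

17.18 m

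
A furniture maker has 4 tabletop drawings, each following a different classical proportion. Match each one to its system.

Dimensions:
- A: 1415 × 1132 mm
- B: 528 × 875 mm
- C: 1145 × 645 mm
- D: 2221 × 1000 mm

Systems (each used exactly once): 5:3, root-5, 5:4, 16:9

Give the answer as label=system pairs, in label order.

A=5:4, B=5:3, C=16:9, D=root-5

Ratios: A ≈ 1.250; B ≈ 1.657; C ≈ 1.775; D ≈ 2.221.
Targets: 5:3 ≈ 1.667; root-5 ≈ 2.236; 5:4 ≈ 1.250; 16:9 ≈ 1.778.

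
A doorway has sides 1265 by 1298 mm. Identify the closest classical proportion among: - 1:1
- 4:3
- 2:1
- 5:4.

1:1

Ratio = 1298 / 1265 ≈ 1.026.
Distances: 1:1 1.000 (Δ 0.026); 4:3 1.333 (Δ 0.307); 2:1 2.000 (Δ 0.974); 5:4 1.250 (Δ 0.224).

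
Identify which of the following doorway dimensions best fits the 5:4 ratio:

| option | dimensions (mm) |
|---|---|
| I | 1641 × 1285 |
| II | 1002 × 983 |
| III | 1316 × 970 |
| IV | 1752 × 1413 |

Ratios (long/short): I ≈ 1.277; II ≈ 1.019; III ≈ 1.357; IV ≈ 1.240.
5:4 ≈ 1.250; option IV is nearest (Δ 0.010).

IV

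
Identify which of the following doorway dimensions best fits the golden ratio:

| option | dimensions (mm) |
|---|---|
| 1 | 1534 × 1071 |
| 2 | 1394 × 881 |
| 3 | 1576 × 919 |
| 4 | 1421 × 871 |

4

Target golden ratio ≈ 1.618.
1: 1.432 (Δ0.186)  2: 1.582 (Δ0.036)  3: 1.715 (Δ0.097)  4: 1.631 (Δ0.013)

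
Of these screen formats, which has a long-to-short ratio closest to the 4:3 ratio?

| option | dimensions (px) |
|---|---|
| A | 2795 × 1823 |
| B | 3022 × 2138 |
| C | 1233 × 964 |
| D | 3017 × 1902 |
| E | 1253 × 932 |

E

Ratios (long/short): A ≈ 1.533; B ≈ 1.413; C ≈ 1.279; D ≈ 1.586; E ≈ 1.344.
4:3 ≈ 1.333; option E is nearest (Δ 0.011).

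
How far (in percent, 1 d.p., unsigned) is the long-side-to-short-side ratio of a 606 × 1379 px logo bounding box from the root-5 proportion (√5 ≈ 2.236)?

1.8%

Ratio = 1379 / 606 ≈ 2.2756.
Ideal root-5 ≈ 2.2361. |2.2756 − 2.2361| / 2.2361 ≈ 1.77% → 1.8%.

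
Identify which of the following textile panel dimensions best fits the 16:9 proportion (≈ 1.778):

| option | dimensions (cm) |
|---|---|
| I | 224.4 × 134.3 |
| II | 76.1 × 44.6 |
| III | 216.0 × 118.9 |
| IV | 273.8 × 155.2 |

Ratios (long/short): I ≈ 1.671; II ≈ 1.706; III ≈ 1.817; IV ≈ 1.764.
16:9 ≈ 1.778; option IV is nearest (Δ 0.014).

IV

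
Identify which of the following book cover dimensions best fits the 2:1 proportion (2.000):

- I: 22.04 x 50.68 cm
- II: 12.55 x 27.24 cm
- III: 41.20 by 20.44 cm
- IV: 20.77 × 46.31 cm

III

Target 2:1 ≈ 2.000.
I: 2.299 (Δ0.299)  II: 2.171 (Δ0.171)  III: 2.016 (Δ0.016)  IV: 2.230 (Δ0.230)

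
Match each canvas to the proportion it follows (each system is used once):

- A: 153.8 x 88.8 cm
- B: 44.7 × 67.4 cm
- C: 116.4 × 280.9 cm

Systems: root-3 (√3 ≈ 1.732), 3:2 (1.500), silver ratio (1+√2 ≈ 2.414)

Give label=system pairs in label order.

A=root-3, B=3:2, C=silver ratio

A = 153.8/88.8 ≈ 1.732 → root-3 (1.732)
B = 67.4/44.7 ≈ 1.508 → 3:2 (1.500)
C = 280.9/116.4 ≈ 2.413 → silver ratio (2.414)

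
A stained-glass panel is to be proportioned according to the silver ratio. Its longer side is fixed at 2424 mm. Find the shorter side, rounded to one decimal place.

1004.1 mm

silver ratio ≈ 2.41421.
Shorter side = 2424 ÷ 2.41421 ≈ 1004.055 → 1004.1 mm.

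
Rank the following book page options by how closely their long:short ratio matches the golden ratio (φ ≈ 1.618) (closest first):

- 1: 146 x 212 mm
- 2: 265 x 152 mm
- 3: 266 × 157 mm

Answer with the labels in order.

3, 2, 1

1: 212/146 ≈ 1.452 → |1.452 − 1.618| = 0.166
2: 265/152 ≈ 1.743 → |1.743 − 1.618| = 0.125
3: 266/157 ≈ 1.694 → |1.694 − 1.618| = 0.076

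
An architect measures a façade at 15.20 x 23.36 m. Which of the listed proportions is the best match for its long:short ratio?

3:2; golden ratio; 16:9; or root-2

3:2

Ratio = 23.36 / 15.20 ≈ 1.537.
Distances: 3:2 1.500 (Δ 0.037); golden ratio 1.618 (Δ 0.081); 16:9 1.778 (Δ 0.241); root-2 1.414 (Δ 0.123).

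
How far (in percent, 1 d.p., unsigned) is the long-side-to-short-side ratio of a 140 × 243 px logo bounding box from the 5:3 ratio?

Ratio = 243 / 140 ≈ 1.7357.
Ideal 5:3 ≈ 1.6667. |1.7357 − 1.6667| / 1.6667 ≈ 4.14% → 4.1%.

4.1%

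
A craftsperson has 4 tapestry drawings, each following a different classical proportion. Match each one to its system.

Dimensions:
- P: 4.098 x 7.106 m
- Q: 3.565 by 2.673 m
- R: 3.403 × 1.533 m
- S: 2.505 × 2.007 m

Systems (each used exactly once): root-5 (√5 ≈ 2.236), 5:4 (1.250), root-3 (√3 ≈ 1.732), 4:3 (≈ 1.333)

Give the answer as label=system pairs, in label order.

P = 7.106/4.098 ≈ 1.734 → root-3 (1.732)
Q = 3.565/2.673 ≈ 1.334 → 4:3 (1.333)
R = 3.403/1.533 ≈ 2.220 → root-5 (2.236)
S = 2.505/2.007 ≈ 1.248 → 5:4 (1.250)

P=root-3, Q=4:3, R=root-5, S=5:4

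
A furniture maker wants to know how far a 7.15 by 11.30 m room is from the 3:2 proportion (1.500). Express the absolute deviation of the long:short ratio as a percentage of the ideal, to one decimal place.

5.4%

Ratio = 11.30 / 7.15 ≈ 1.5804.
Ideal 3:2 = 1.5000. |1.5804 − 1.5000| / 1.5000 ≈ 5.36% → 5.4%.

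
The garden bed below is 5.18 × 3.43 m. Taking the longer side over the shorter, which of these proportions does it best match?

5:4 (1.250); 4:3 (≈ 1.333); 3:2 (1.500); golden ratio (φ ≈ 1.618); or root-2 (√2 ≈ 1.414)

Ratio = 5.18 / 3.43 ≈ 1.510.
Distances: 5:4 1.250 (Δ 0.260); 4:3 1.333 (Δ 0.177); 3:2 1.500 (Δ 0.010); golden ratio 1.618 (Δ 0.108); root-2 1.414 (Δ 0.096).

3:2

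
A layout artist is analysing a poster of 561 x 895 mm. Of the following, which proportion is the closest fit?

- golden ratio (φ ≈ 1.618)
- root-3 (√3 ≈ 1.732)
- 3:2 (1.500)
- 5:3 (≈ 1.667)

Ratio = 895 / 561 ≈ 1.595.
Distances: golden ratio 1.618 (Δ 0.023); root-3 1.732 (Δ 0.137); 3:2 1.500 (Δ 0.095); 5:3 1.667 (Δ 0.072).

golden ratio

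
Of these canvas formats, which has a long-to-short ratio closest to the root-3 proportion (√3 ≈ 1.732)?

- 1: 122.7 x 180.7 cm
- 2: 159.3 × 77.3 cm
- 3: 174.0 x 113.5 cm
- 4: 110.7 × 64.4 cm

Target root-3 ≈ 1.732.
1: 1.473 (Δ0.259)  2: 2.061 (Δ0.329)  3: 1.533 (Δ0.199)  4: 1.719 (Δ0.013)

4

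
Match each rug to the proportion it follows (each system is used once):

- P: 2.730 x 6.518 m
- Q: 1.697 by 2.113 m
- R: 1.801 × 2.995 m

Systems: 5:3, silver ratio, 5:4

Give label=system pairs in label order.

P=silver ratio, Q=5:4, R=5:3

Ratios: P ≈ 2.388; Q ≈ 1.245; R ≈ 1.663.
Targets: 5:3 ≈ 1.667; silver ratio ≈ 2.414; 5:4 ≈ 1.250.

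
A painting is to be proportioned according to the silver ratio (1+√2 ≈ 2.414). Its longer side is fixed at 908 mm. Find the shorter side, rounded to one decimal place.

376.1 mm

silver ratio ≈ 2.41421.
Shorter side = 908 ÷ 2.41421 ≈ 376.106 → 376.1 mm.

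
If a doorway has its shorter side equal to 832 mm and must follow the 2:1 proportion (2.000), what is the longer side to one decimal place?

1664.0 mm

2:1 = 2.00000.
Longer side = 832 × 2.00000 ≈ 1664.000 → 1664.0 mm.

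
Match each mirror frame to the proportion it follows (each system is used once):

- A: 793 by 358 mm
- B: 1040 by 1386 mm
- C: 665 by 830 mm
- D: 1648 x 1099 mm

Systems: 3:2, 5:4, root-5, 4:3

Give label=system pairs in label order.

A=root-5, B=4:3, C=5:4, D=3:2

A = 793/358 ≈ 2.215 → root-5 (2.236)
B = 1386/1040 ≈ 1.333 → 4:3 (1.333)
C = 830/665 ≈ 1.248 → 5:4 (1.250)
D = 1648/1099 ≈ 1.500 → 3:2 (1.500)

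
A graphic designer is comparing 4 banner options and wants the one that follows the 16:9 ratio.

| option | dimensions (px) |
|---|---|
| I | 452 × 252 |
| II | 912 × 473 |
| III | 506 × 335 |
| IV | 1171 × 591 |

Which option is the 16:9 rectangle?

Target 16:9 ≈ 1.778.
I: 1.794 (Δ0.016)  II: 1.928 (Δ0.150)  III: 1.510 (Δ0.268)  IV: 1.981 (Δ0.203)

I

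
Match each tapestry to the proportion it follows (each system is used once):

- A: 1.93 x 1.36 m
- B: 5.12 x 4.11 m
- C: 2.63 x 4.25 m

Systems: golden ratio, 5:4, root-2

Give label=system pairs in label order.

A = 1.93/1.36 ≈ 1.419 → root-2 (1.414)
B = 5.12/4.11 ≈ 1.246 → 5:4 (1.250)
C = 4.25/2.63 ≈ 1.616 → golden ratio (1.618)

A=root-2, B=5:4, C=golden ratio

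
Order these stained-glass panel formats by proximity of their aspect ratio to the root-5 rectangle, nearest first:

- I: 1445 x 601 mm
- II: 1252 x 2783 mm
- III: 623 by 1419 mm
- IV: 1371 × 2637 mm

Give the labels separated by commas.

II, III, I, IV

I: 1445/601 ≈ 2.404 → |2.404 − 2.236| = 0.168
II: 2783/1252 ≈ 2.223 → |2.223 − 2.236| = 0.013
III: 1419/623 ≈ 2.278 → |2.278 − 2.236| = 0.042
IV: 2637/1371 ≈ 1.923 → |1.923 − 2.236| = 0.313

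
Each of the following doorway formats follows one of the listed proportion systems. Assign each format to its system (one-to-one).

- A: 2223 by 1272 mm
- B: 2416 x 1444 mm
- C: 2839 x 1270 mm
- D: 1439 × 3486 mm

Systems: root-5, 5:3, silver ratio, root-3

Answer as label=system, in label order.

A=root-3, B=5:3, C=root-5, D=silver ratio

A = 2223/1272 ≈ 1.748 → root-3 (1.732)
B = 2416/1444 ≈ 1.673 → 5:3 (1.667)
C = 2839/1270 ≈ 2.235 → root-5 (2.236)
D = 3486/1439 ≈ 2.423 → silver ratio (2.414)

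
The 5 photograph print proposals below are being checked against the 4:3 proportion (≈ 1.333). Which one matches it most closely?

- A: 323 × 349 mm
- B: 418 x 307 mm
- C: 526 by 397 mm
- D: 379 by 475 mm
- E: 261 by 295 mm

C

Ratios (long/short): A ≈ 1.080; B ≈ 1.362; C ≈ 1.325; D ≈ 1.253; E ≈ 1.130.
4:3 ≈ 1.333; option C is nearest (Δ 0.008).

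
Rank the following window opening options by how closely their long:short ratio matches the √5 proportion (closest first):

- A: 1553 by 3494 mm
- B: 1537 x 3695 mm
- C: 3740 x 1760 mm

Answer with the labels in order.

A: 3494/1553 ≈ 2.250 → |2.250 − 2.236| = 0.014
B: 3695/1537 ≈ 2.404 → |2.404 − 2.236| = 0.168
C: 3740/1760 ≈ 2.125 → |2.125 − 2.236| = 0.111

A, C, B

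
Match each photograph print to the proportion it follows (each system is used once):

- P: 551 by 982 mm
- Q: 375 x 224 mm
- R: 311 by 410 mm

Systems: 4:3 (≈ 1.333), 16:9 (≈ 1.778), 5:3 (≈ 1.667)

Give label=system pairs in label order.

Ratios: P ≈ 1.782; Q ≈ 1.674; R ≈ 1.318.
Targets: 4:3 ≈ 1.333; 16:9 ≈ 1.778; 5:3 ≈ 1.667.

P=16:9, Q=5:3, R=4:3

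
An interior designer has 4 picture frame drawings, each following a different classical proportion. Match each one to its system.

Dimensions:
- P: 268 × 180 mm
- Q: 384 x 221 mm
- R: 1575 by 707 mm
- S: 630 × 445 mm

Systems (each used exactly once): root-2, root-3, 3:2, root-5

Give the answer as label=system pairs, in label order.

P=3:2, Q=root-3, R=root-5, S=root-2

Ratios: P ≈ 1.489; Q ≈ 1.738; R ≈ 2.228; S ≈ 1.416.
Targets: root-2 ≈ 1.414; root-3 ≈ 1.732; 3:2 ≈ 1.500; root-5 ≈ 2.236.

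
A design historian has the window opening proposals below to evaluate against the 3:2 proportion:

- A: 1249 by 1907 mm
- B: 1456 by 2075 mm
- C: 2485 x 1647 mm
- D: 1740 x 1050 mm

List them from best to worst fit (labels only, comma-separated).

Ratios: A = 1907 / 1249 ≈ 1.527; B = 2075 / 1456 ≈ 1.425; C = 2485 / 1647 ≈ 1.509; D = 1740 / 1050 ≈ 1.657.
|Δ from 1.500|: A 0.027; B 0.075; C 0.009; D 0.157.

C, A, B, D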